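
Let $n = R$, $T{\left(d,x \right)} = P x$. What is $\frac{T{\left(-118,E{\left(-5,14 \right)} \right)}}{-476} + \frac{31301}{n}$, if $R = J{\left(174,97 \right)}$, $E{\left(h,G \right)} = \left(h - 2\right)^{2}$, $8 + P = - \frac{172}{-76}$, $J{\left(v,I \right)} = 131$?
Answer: $\frac{40540845}{169252} \approx 239.53$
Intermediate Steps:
$P = - \frac{109}{19}$ ($P = -8 - \frac{172}{-76} = -8 - - \frac{43}{19} = -8 + \frac{43}{19} = - \frac{109}{19} \approx -5.7368$)
$E{\left(h,G \right)} = \left(-2 + h\right)^{2}$
$T{\left(d,x \right)} = - \frac{109 x}{19}$
$R = 131$
$n = 131$
$\frac{T{\left(-118,E{\left(-5,14 \right)} \right)}}{-476} + \frac{31301}{n} = \frac{\left(- \frac{109}{19}\right) \left(-2 - 5\right)^{2}}{-476} + \frac{31301}{131} = - \frac{109 \left(-7\right)^{2}}{19} \left(- \frac{1}{476}\right) + 31301 \cdot \frac{1}{131} = \left(- \frac{109}{19}\right) 49 \left(- \frac{1}{476}\right) + \frac{31301}{131} = \left(- \frac{5341}{19}\right) \left(- \frac{1}{476}\right) + \frac{31301}{131} = \frac{763}{1292} + \frac{31301}{131} = \frac{40540845}{169252}$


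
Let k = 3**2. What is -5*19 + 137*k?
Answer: 1138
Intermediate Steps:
k = 9
-5*19 + 137*k = -5*19 + 137*9 = -95 + 1233 = 1138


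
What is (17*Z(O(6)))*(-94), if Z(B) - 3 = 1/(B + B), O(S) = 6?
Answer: -29563/6 ≈ -4927.2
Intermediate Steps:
Z(B) = 3 + 1/(2*B) (Z(B) = 3 + 1/(B + B) = 3 + 1/(2*B))
(17*Z(O(6)))*(-94) = (17*(3 + (½)/6))*(-94) = (17*(3 + (½)*(⅙)))*(-94) = (17*(3 + 1/12))*(-94) = (17*(37/12))*(-94) = (629/12)*(-94) = -29563/6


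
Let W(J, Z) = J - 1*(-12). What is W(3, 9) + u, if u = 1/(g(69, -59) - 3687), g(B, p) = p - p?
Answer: 55304/3687 ≈ 15.000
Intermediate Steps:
W(J, Z) = 12 + J (W(J, Z) = J + 12 = 12 + J)
g(B, p) = 0
u = -1/3687 (u = 1/(0 - 3687) = 1/(-3687) = -1/3687 ≈ -0.00027122)
W(3, 9) + u = (12 + 3) - 1/3687 = 15 - 1/3687 = 55304/3687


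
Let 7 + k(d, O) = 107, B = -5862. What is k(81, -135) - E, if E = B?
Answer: 5962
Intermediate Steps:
k(d, O) = 100 (k(d, O) = -7 + 107 = 100)
E = -5862
k(81, -135) - E = 100 - 1*(-5862) = 100 + 5862 = 5962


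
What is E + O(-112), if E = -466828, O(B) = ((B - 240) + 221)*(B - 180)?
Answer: -428576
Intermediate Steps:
O(B) = (-180 + B)*(-19 + B) (O(B) = ((-240 + B) + 221)*(-180 + B) = (-19 + B)*(-180 + B) = (-180 + B)*(-19 + B))
E + O(-112) = -466828 + (3420 + (-112)² - 199*(-112)) = -466828 + (3420 + 12544 + 22288) = -466828 + 38252 = -428576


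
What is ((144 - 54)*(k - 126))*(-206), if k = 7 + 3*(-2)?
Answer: 2317500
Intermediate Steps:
k = 1 (k = 7 - 6 = 1)
((144 - 54)*(k - 126))*(-206) = ((144 - 54)*(1 - 126))*(-206) = (90*(-125))*(-206) = -11250*(-206) = 2317500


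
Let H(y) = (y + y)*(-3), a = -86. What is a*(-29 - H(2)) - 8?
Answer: 1454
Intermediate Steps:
H(y) = -6*y (H(y) = (2*y)*(-3) = -6*y)
a*(-29 - H(2)) - 8 = -86*(-29 - (-6)*2) - 8 = -86*(-29 - 1*(-12)) - 8 = -86*(-29 + 12) - 8 = -86*(-17) - 8 = 1462 - 8 = 1454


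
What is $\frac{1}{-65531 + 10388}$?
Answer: $- \frac{1}{55143} \approx -1.8135 \cdot 10^{-5}$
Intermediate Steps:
$\frac{1}{-65531 + 10388} = \frac{1}{-55143} = - \frac{1}{55143}$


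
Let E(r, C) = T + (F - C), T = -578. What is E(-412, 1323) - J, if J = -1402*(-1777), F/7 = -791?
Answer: -2498792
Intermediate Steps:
F = -5537 (F = 7*(-791) = -5537)
E(r, C) = -6115 - C (E(r, C) = -578 + (-5537 - C) = -6115 - C)
J = 2491354
E(-412, 1323) - J = (-6115 - 1*1323) - 1*2491354 = (-6115 - 1323) - 2491354 = -7438 - 2491354 = -2498792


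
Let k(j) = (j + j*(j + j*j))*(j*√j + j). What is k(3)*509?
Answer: 59553 + 59553*√3 ≈ 1.6270e+5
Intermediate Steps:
k(j) = (j + j^(3/2))*(j + j*(j + j²)) (k(j) = (j + j*(j + j²))*(j^(3/2) + j) = (j + j*(j + j²))*(j + j^(3/2)) = (j + j^(3/2))*(j + j*(j + j²)))
k(3)*509 = (3² + 3³ + 3⁴ + 3^(5/2) + 3^(7/2) + 3^(9/2))*509 = (9 + 27 + 81 + 9*√3 + 27*√3 + 81*√3)*509 = (117 + 117*√3)*509 = 59553 + 59553*√3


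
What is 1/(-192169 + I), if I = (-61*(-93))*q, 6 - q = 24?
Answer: -1/294283 ≈ -3.3981e-6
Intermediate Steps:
q = -18 (q = 6 - 1*24 = 6 - 24 = -18)
I = -102114 (I = -61*(-93)*(-18) = 5673*(-18) = -102114)
1/(-192169 + I) = 1/(-192169 - 102114) = 1/(-294283) = -1/294283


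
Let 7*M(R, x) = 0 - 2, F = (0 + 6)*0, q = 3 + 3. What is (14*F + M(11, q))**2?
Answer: 4/49 ≈ 0.081633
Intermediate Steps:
q = 6
F = 0 (F = 6*0 = 0)
M(R, x) = -2/7 (M(R, x) = (0 - 2)/7 = (1/7)*(-2) = -2/7)
(14*F + M(11, q))**2 = (14*0 - 2/7)**2 = (0 - 2/7)**2 = (-2/7)**2 = 4/49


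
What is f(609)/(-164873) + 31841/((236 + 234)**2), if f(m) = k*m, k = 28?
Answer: 1482934393/36420445700 ≈ 0.040717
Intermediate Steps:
f(m) = 28*m
f(609)/(-164873) + 31841/((236 + 234)**2) = (28*609)/(-164873) + 31841/((236 + 234)**2) = 17052*(-1/164873) + 31841/(470**2) = -17052/164873 + 31841/220900 = 1482934393/36420445700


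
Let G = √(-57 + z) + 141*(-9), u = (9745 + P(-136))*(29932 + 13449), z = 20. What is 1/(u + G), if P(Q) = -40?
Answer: 421011336/177250545040504933 - I*√37/177250545040504933 ≈ 2.3752e-9 - 3.4317e-17*I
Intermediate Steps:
u = 421012605 (u = (9745 - 40)*(29932 + 13449) = 9705*43381 = 421012605)
G = -1269 + I*√37 (G = √(-57 + 20) + 141*(-9) = √(-37) - 1269 = I*√37 - 1269 = -1269 + I*√37 ≈ -1269.0 + 6.0828*I)
1/(u + G) = 1/(421012605 + (-1269 + I*√37)) = 1/(421011336 + I*√37)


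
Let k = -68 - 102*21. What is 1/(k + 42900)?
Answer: 1/40690 ≈ 2.4576e-5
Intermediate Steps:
k = -2210 (k = -68 - 2142 = -2210)
1/(k + 42900) = 1/(-2210 + 42900) = 1/40690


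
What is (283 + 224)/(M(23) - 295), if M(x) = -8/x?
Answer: -11661/6793 ≈ -1.7166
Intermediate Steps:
(283 + 224)/(M(23) - 295) = (283 + 224)/(-8/23 - 295) = 507/(-8*1/23 - 295) = 507/(-8/23 - 295) = 507/(-6793/23) = 507*(-23/6793) = -11661/6793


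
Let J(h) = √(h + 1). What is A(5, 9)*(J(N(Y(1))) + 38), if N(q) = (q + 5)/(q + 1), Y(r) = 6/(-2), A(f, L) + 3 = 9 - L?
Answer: -114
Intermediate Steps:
A(f, L) = 6 - L (A(f, L) = -3 + (9 - L) = 6 - L)
Y(r) = -3 (Y(r) = 6*(-½) = -3)
N(q) = (5 + q)/(1 + q)
J(h) = √(1 + h)
A(5, 9)*(J(N(Y(1))) + 38) = (6 - 1*9)*(√(1 + (5 - 3)/(1 - 3)) + 38) = (6 - 9)*(√(1 + 2/(-2)) + 38) = -3*(√(1 - ½*2) + 38) = -3*(√(1 - 1) + 38) = -3*(√0 + 38) = -3*(0 + 38) = -3*38 = -114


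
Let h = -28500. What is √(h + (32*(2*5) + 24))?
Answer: 2*I*√7039 ≈ 167.8*I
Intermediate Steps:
√(h + (32*(2*5) + 24)) = √(-28500 + (32*(2*5) + 24)) = √(-28500 + (32*10 + 24)) = √(-28500 + (320 + 24)) = √(-28500 + 344) = √(-28156) = 2*I*√7039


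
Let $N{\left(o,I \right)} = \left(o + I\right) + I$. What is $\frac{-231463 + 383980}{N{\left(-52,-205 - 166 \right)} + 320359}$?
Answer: $\frac{152517}{319565} \approx 0.47726$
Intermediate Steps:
$N{\left(o,I \right)} = o + 2 I$ ($N{\left(o,I \right)} = \left(I + o\right) + I = o + 2 I$)
$\frac{-231463 + 383980}{N{\left(-52,-205 - 166 \right)} + 320359} = \frac{-231463 + 383980}{\left(-52 + 2 \left(-205 - 166\right)\right) + 320359} = \frac{152517}{\left(-52 + 2 \left(-205 - 166\right)\right) + 320359} = \frac{152517}{\left(-52 + 2 \left(-371\right)\right) + 320359} = \frac{152517}{\left(-52 - 742\right) + 320359} = \frac{152517}{-794 + 320359} = \frac{152517}{319565}$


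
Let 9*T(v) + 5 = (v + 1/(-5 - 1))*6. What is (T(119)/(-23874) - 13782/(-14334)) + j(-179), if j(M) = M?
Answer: -15231917776/85552479 ≈ -178.04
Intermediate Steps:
T(v) = -⅔ + 2*v/3 (T(v) = -5/9 + ((v + 1/(-5 - 1))*6)/9 = -5/9 + ((v + 1/(-6))*6)/9 = -5/9 + ((v - ⅙)*6)/9 = -5/9 + ((-⅙ + v)*6)/9 = -5/9 + (-1 + 6*v)/9 = -5/9 + (-⅑ + 2*v/3) = -⅔ + 2*v/3)
(T(119)/(-23874) - 13782/(-14334)) + j(-179) = ((-⅔ + (⅔)*119)/(-23874) - 13782/(-14334)) - 179 = ((-⅔ + 238/3)*(-1/23874) - 13782*(-1/14334)) - 179 = ((236/3)*(-1/23874) + 2297/2389) - 179 = (-118/35811 + 2297/2389) - 179 = 81975965/85552479 - 179 = -15231917776/85552479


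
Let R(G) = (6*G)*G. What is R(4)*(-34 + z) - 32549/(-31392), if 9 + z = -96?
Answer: -418862299/31392 ≈ -13343.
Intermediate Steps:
z = -105 (z = -9 - 96 = -105)
R(G) = 6*G**2
R(4)*(-34 + z) - 32549/(-31392) = (6*4**2)*(-34 - 105) - 32549/(-31392) = (6*16)*(-139) - 32549*(-1/31392) = 96*(-139) + 32549/31392 = -13344 + 32549/31392 = -418862299/31392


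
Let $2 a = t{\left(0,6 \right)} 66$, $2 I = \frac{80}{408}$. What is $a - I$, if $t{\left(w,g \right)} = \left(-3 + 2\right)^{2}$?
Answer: $\frac{1678}{51} \approx 32.902$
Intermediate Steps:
$t{\left(w,g \right)} = 1$ ($t{\left(w,g \right)} = \left(-1\right)^{2} = 1$)
$I = \frac{5}{51}$ ($I = \frac{80 \cdot \frac{1}{408}}{2} = \frac{1}{2} \cdot \frac{10}{51} = \frac{5}{51} \approx 0.098039$)
$a = 33$ ($a = \frac{1 \cdot 66}{2} = \frac{1}{2} \cdot 66 = 33$)
$a - I = 33 - \frac{5}{51} = \frac{1678}{51}$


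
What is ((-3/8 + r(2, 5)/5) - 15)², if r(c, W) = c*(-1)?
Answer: 398161/1600 ≈ 248.85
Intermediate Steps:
r(c, W) = -c
((-3/8 + r(2, 5)/5) - 15)² = ((-3/8 - 1*2/5) - 15)² = ((-3*⅛ - 2*⅕) - 15)² = ((-3/8 - ⅖) - 15)² = (-31/40 - 15)² = (-631/40)² = 398161/1600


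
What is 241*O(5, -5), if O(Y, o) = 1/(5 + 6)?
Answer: 241/11 ≈ 21.909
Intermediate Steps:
O(Y, o) = 1/11
241*O(5, -5) = 241*(1/11) = 241/11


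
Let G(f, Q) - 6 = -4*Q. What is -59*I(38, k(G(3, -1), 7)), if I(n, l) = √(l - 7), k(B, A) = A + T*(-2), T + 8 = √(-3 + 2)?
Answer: -59*√(16 - 2*I) ≈ -236.46 + 14.721*I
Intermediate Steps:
G(f, Q) = 6 - 4*Q
T = -8 + I (T = -8 + √(-3 + 2) = -8 + √(-1) = -8 + I ≈ -8.0 + 1.0*I)
k(B, A) = 16 + A - 2*I (k(B, A) = A + (-8 + I)*(-2) = A + (16 - 2*I) = 16 + A - 2*I)
I(n, l) = √(-7 + l)
-59*I(38, k(G(3, -1), 7)) = -59*√(-7 + (16 + 7 - 2*I)) = -59*√(-7 + (23 - 2*I)) = -59*√(16 - 2*I)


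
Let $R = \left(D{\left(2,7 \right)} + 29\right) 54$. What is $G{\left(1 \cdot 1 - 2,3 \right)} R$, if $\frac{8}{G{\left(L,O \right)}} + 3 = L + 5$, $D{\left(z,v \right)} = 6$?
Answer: $15120$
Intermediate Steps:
$R = 1890$ ($R = \left(6 + 29\right) 54 = 35 \cdot 54 = 1890$)
$G{\left(L,O \right)} = \frac{8}{2 + L}$ ($G{\left(L,O \right)} = \frac{8}{-3 + \left(L + 5\right)} = \frac{8}{-3 + \left(5 + L\right)} = \frac{8}{2 + L}$)
$G{\left(1 \cdot 1 - 2,3 \right)} R = \frac{8}{2 + \left(1 \cdot 1 - 2\right)} 1890 = \frac{8}{2 + \left(1 - 2\right)} 1890 = \frac{8}{2 - 1} \cdot 1890 = \frac{8}{1} \cdot 1890 = 8 \cdot 1 \cdot 1890 = 8 \cdot 1890 = 15120$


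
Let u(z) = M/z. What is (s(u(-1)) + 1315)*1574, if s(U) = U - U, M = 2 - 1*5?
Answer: 2069810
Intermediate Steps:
M = -3 (M = 2 - 5 = -3)
u(z) = -3/z
s(U) = 0
(s(u(-1)) + 1315)*1574 = (0 + 1315)*1574 = 1315*1574 = 2069810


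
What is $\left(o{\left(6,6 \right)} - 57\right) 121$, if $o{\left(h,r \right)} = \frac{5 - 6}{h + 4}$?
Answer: $- \frac{69091}{10} \approx -6909.1$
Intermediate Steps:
$o{\left(h,r \right)} = - \frac{1}{4 + h}$
$\left(o{\left(6,6 \right)} - 57\right) 121 = \left(- \frac{1}{4 + 6} - 57\right) 121 = \left(- \frac{1}{10} - 57\right) 121 = \left(- \frac{571}{10}\right) 121 = - \frac{69091}{10}$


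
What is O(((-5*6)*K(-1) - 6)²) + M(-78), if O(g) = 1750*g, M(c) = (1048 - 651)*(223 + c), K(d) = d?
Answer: 1065565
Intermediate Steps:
M(c) = 88531 + 397*c (M(c) = 397*(223 + c) = 88531 + 397*c)
O(((-5*6)*K(-1) - 6)²) + M(-78) = 1750*(-5*6*(-1) - 6)² + (88531 + 397*(-78)) = 1750*(-30*(-1) - 6)² + (88531 - 30966) = 1750*(30 - 6)² + 57565 = 1750*24² + 57565 = 1750*576 + 57565 = 1008000 + 57565 = 1065565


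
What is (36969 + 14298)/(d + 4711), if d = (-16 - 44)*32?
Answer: 51267/2791 ≈ 18.369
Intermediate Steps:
d = -1920 (d = -60*32 = -1920)
(36969 + 14298)/(d + 4711) = (36969 + 14298)/(-1920 + 4711) = 51267/2791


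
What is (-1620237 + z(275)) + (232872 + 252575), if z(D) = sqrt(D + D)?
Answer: -1134790 + 5*sqrt(22) ≈ -1.1348e+6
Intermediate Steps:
z(D) = sqrt(2)*sqrt(D) (z(D) = sqrt(2*D) = sqrt(2)*sqrt(D))
(-1620237 + z(275)) + (232872 + 252575) = (-1620237 + sqrt(2)*sqrt(275)) + (232872 + 252575) = (-1620237 + sqrt(2)*(5*sqrt(11))) + 485447 = (-1620237 + 5*sqrt(22)) + 485447 = -1134790 + 5*sqrt(22)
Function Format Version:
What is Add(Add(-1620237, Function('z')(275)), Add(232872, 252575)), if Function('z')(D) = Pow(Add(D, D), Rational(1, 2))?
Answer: Add(-1134790, Mul(5, Pow(22, Rational(1, 2)))) ≈ -1.1348e+6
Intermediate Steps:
Function('z')(D) = Mul(Pow(2, Rational(1, 2)), Pow(D, Rational(1, 2))) (Function('z')(D) = Pow(Mul(2, D), Rational(1, 2)) = Mul(Pow(2, Rational(1, 2)), Pow(D, Rational(1, 2))))
Add(Add(-1620237, Function('z')(275)), Add(232872, 252575)) = Add(Add(-1620237, Mul(Pow(2, Rational(1, 2)), Pow(275, Rational(1, 2)))), Add(232872, 252575)) = Add(Add(-1620237, Mul(Pow(2, Rational(1, 2)), Mul(5, Pow(11, Rational(1, 2))))), 485447) = Add(Add(-1620237, Mul(5, Pow(22, Rational(1, 2)))), 485447) = Add(-1134790, Mul(5, Pow(22, Rational(1, 2))))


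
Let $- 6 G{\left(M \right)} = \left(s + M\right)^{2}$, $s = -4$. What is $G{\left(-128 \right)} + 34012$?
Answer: $31108$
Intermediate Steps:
$G{\left(M \right)} = - \frac{\left(-4 + M\right)^{2}}{6}$
$G{\left(-128 \right)} + 34012 = - \frac{\left(-4 - 128\right)^{2}}{6} + 34012 = - \frac{\left(-132\right)^{2}}{6} + 34012 = \left(- \frac{1}{6}\right) 17424 + 34012 = -2904 + 34012 = 31108$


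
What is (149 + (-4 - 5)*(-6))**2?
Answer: 41209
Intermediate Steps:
(149 + (-4 - 5)*(-6))**2 = (149 - 9*(-6))**2 = (149 + 54)**2 = 203**2 = 41209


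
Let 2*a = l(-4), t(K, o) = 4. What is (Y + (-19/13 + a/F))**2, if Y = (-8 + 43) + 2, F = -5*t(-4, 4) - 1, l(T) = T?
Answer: 94633984/74529 ≈ 1269.8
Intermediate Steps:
a = -2 (a = (1/2)*(-4) = -2)
F = -21 (F = -5*4 - 1 = -20 - 1 = -21)
Y = 37 (Y = 35 + 2 = 37)
(Y + (-19/13 + a/F))**2 = (37 + (-19/13 - 2/(-21)))**2 = (37 + (-19*1/13 - 2*(-1/21)))**2 = (37 + (-19/13 + 2/21))**2 = (37 - 373/273)**2 = (9728/273)**2 = 94633984/74529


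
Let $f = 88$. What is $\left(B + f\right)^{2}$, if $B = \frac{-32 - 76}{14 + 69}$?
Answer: $\frac{51782416}{6889} \approx 7516.7$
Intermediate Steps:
$B = - \frac{108}{83} \approx -1.3012$
$\left(B + f\right)^{2} = \left(- \frac{108}{83} + 88\right)^{2} = \left(\frac{7196}{83}\right)^{2} = \frac{51782416}{6889}$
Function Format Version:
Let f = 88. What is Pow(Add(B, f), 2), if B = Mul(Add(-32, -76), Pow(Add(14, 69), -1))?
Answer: Rational(51782416, 6889) ≈ 7516.7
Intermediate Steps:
B = Rational(-108, 83) (B = Mul(-108, Pow(83, -1)) = Mul(-108, Rational(1, 83)) = Rational(-108, 83) ≈ -1.3012)
Pow(Add(B, f), 2) = Pow(Add(Rational(-108, 83), 88), 2) = Pow(Rational(7196, 83), 2) = Rational(51782416, 6889)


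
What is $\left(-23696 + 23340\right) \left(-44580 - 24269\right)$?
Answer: $24510244$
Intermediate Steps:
$\left(-23696 + 23340\right) \left(-44580 - 24269\right) = \left(-356\right) \left(-68849\right) = 24510244$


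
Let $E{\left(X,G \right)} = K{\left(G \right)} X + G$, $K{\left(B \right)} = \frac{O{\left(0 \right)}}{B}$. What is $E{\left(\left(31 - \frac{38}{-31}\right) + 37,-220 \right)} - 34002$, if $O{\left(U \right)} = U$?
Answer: $-34222$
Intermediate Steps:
$K{\left(B \right)} = 0$ ($K{\left(B \right)} = \frac{0}{B} = 0$)
$E{\left(X,G \right)} = G$ ($E{\left(X,G \right)} = 0 X + G = 0 + G = G$)
$E{\left(\left(31 - \frac{38}{-31}\right) + 37,-220 \right)} - 34002 = -220 - 34002 = -34222$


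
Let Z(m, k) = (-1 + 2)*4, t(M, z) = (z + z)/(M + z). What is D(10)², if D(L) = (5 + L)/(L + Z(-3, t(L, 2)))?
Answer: 225/196 ≈ 1.1480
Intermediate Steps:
t(M, z) = 2*z/(M + z) (t(M, z) = (2*z)/(M + z) = 2*z/(M + z))
Z(m, k) = 4 (Z(m, k) = 1*4 = 4)
D(L) = (5 + L)/(4 + L) (D(L) = (5 + L)/(L + 4) = (5 + L)/(4 + L))
D(10)² = ((5 + 10)/(4 + 10))² = (15/14)² = 225/196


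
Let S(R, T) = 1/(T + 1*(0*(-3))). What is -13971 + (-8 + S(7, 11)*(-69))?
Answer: -153838/11 ≈ -13985.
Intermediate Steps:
S(R, T) = 1/T (S(R, T) = 1/(T + 1*0) = 1/(T + 0) = 1/T)
-13971 + (-8 + S(7, 11)*(-69)) = -13971 + (-8 - 69/11) = -13971 - 157/11 = -153838/11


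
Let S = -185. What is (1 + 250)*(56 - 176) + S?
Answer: -30305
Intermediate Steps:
(1 + 250)*(56 - 176) + S = (1 + 250)*(56 - 176) - 185 = 251*(-120) - 185 = -30120 - 185 = -30305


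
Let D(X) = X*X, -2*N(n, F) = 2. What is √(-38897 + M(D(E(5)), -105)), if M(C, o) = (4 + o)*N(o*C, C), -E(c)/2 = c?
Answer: 2*I*√9699 ≈ 196.97*I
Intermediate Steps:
N(n, F) = -1 (N(n, F) = -½*2 = -1)
E(c) = -2*c
D(X) = X²
M(C, o) = -4 - o (M(C, o) = (4 + o)*(-1) = -4 - o)
√(-38897 + M(D(E(5)), -105)) = √(-38897 + (-4 - 1*(-105))) = √(-38897 + (-4 + 105)) = √(-38897 + 101) = √(-38796) = 2*I*√9699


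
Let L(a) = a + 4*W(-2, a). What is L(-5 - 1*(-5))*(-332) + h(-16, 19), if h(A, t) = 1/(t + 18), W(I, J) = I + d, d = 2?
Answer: 1/37 ≈ 0.027027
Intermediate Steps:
W(I, J) = 2 + I (W(I, J) = I + 2 = 2 + I)
h(A, t) = 1/(18 + t)
L(a) = a (L(a) = a + 4*(2 - 2) = a + 4*0 = a + 0 = a)
L(-5 - 1*(-5))*(-332) + h(-16, 19) = (-5 - 1*(-5))*(-332) + 1/(18 + 19) = (-5 + 5)*(-332) + 1/37 = 0*(-332) + 1/37 = 0 + 1/37 = 1/37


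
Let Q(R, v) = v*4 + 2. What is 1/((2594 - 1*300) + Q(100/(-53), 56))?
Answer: 1/2520 ≈ 0.00039683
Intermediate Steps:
Q(R, v) = 2 + 4*v (Q(R, v) = 4*v + 2 = 2 + 4*v)
1/((2594 - 1*300) + Q(100/(-53), 56)) = 1/((2594 - 1*300) + (2 + 4*56)) = 1/((2594 - 300) + (2 + 224)) = 1/(2294 + 226) = 1/2520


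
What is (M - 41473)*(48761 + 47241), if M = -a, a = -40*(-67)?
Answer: -4238776306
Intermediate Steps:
a = 2680
M = -2680 (M = -1*2680 = -2680)
(M - 41473)*(48761 + 47241) = (-2680 - 41473)*(48761 + 47241) = -44153*96002 = -4238776306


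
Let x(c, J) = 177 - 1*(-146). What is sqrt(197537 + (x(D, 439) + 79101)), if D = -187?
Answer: sqrt(276961) ≈ 526.27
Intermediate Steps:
x(c, J) = 323 (x(c, J) = 177 + 146 = 323)
sqrt(197537 + (x(D, 439) + 79101)) = sqrt(197537 + (323 + 79101)) = sqrt(197537 + 79424) = sqrt(276961)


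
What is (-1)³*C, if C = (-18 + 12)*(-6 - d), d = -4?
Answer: -12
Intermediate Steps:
C = 12 (C = (-18 + 12)*(-6 - 1*(-4)) = -6*(-6 + 4) = -6*(-2) = 12)
(-1)³*C = (-1)³*12 = -1*12 = -12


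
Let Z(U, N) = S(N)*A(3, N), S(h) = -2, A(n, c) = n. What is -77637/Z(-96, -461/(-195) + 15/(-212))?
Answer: 25879/2 ≈ 12940.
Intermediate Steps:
Z(U, N) = -6 (Z(U, N) = -2*3 = -6)
-77637/Z(-96, -461/(-195) + 15/(-212)) = -77637/(-6) = -77637*(-⅙) = 25879/2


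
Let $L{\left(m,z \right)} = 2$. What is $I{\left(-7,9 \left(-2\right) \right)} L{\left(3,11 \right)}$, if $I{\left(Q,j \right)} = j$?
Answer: $-36$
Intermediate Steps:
$I{\left(-7,9 \left(-2\right) \right)} L{\left(3,11 \right)} = 9 \left(-2\right) 2 = \left(-18\right) 2 = -36$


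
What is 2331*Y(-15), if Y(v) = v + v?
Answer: -69930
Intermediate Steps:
Y(v) = 2*v
2331*Y(-15) = 2331*(2*(-15)) = 2331*(-30) = -69930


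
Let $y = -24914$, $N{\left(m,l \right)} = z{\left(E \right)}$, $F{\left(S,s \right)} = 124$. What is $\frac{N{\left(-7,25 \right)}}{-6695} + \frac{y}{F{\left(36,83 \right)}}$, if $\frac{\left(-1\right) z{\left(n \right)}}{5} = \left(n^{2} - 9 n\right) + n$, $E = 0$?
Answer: $- \frac{12457}{62} \approx -200.92$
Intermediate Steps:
$z{\left(n \right)} = - 5 n^{2} + 40 n$ ($z{\left(n \right)} = - 5 \left(\left(n^{2} - 9 n\right) + n\right) = - 5 \left(n^{2} - 8 n\right) = - 5 n^{2} + 40 n$)
$N{\left(m,l \right)} = 0$ ($N{\left(m,l \right)} = 5 \cdot 0 \left(8 - 0\right) = 5 \cdot 0 \left(8 + 0\right) = 5 \cdot 0 \cdot 8 = 0$)
$\frac{N{\left(-7,25 \right)}}{-6695} + \frac{y}{F{\left(36,83 \right)}} = \frac{0}{-6695} - \frac{24914}{124} = 0 \left(- \frac{1}{6695}\right) - \frac{12457}{62} = 0 - \frac{12457}{62} = - \frac{12457}{62}$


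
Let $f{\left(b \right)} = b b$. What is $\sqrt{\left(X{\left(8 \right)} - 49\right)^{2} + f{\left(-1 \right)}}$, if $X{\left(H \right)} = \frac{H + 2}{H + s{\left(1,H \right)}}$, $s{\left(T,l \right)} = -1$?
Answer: $\frac{\sqrt{110938}}{7} \approx 47.582$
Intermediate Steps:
$X{\left(H \right)} = \frac{2 + H}{-1 + H}$ ($X{\left(H \right)} = \frac{H + 2}{H - 1} = \frac{2 + H}{-1 + H}$)
$f{\left(b \right)} = b^{2}$
$\sqrt{\left(X{\left(8 \right)} - 49\right)^{2} + f{\left(-1 \right)}} = \sqrt{\left(\frac{2 + 8}{-1 + 8} - 49\right)^{2} + \left(-1\right)^{2}} = \sqrt{\left(\frac{1}{7} \cdot 10 - 49\right)^{2} + 1} = \sqrt{\left(\frac{10}{7} - 49\right)^{2} + 1} = \sqrt{\left(- \frac{333}{7}\right)^{2} + 1} = \sqrt{\frac{110889}{49} + 1} = \sqrt{\frac{110938}{49}} = \frac{\sqrt{110938}}{7}$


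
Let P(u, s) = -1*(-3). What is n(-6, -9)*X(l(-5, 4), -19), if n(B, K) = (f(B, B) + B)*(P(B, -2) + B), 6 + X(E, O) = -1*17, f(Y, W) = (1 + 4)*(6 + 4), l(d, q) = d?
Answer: 3036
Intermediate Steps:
f(Y, W) = 50 (f(Y, W) = 5*10 = 50)
P(u, s) = 3
X(E, O) = -23 (X(E, O) = -6 - 1*17 = -6 - 17 = -23)
n(B, K) = (3 + B)*(50 + B) (n(B, K) = (50 + B)*(3 + B) = (3 + B)*(50 + B))
n(-6, -9)*X(l(-5, 4), -19) = (150 + (-6)**2 + 53*(-6))*(-23) = (150 + 36 - 318)*(-23) = -132*(-23) = 3036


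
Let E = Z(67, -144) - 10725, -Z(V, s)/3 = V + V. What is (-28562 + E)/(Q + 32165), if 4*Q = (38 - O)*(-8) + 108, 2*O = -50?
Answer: -39689/32066 ≈ -1.2377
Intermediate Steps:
Z(V, s) = -6*V (Z(V, s) = -3*(V + V) = -6*V)
O = -25 (O = (1/2)*(-50) = -25)
E = -11127 (E = -6*67 - 10725 = -402 - 10725 = -11127)
Q = -99 (Q = ((38 - 1*(-25))*(-8) + 108)/4 = ((38 + 25)*(-8) + 108)/4 = (63*(-8) + 108)/4 = (-504 + 108)/4 = (1/4)*(-396) = -99)
(-28562 + E)/(Q + 32165) = (-28562 - 11127)/(-99 + 32165) = -39689/32066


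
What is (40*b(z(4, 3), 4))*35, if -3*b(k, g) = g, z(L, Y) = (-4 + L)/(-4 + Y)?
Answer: -5600/3 ≈ -1866.7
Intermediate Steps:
z(L, Y) = (-4 + L)/(-4 + Y)
b(k, g) = -g/3
(40*b(z(4, 3), 4))*35 = (40*(-⅓*4))*35 = (40*(-4/3))*35 = -160/3*35 = -5600/3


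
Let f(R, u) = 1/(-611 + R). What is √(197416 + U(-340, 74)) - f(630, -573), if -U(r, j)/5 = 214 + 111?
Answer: -1/19 + √195791 ≈ 442.43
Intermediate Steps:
U(r, j) = -1625 (U(r, j) = -5*(214 + 111) = -5*325 = -1625)
√(197416 + U(-340, 74)) - f(630, -573) = √(197416 - 1625) - 1/(-611 + 630) = √195791 - 1/19 = -1/19 + √195791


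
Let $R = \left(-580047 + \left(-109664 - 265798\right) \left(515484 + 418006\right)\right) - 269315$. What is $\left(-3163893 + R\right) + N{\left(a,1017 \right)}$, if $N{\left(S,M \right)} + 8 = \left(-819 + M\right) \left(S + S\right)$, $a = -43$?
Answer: $-350494052671$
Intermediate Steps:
$N{\left(S,M \right)} = -8 + 2 S \left(-819 + M\right)$ ($N{\left(S,M \right)} = -8 + \left(-819 + M\right) \left(S + S\right) = -8 + \left(-819 + M\right) 2 S = -8 + 2 S \left(-819 + M\right)$)
$R = -350490871742$ ($R = \left(-580047 - 350490022380\right) - 269315 = -350490602427 - 269315 = -350490871742$)
$\left(-3163893 + R\right) + N{\left(a,1017 \right)} = \left(-3163893 - 350490871742\right) - \left(-70426 + 87462\right) = -350494035635 - 17036 = -350494052671$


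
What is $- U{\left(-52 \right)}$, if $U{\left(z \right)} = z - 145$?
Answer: $197$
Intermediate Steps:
$U{\left(z \right)} = -145 + z$
$- U{\left(-52 \right)} = - (-145 - 52) = \left(-1\right) \left(-197\right) = 197$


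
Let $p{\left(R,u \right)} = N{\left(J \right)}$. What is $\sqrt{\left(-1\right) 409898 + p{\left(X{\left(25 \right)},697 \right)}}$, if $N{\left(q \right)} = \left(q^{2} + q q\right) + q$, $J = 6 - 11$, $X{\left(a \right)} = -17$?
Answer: $i \sqrt{409853} \approx 640.2 i$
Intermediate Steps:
$J = -5$
$N{\left(q \right)} = q + 2 q^{2}$ ($N{\left(q \right)} = \left(q^{2} + q^{2}\right) + q = 2 q^{2} + q = q + 2 q^{2}$)
$p{\left(R,u \right)} = 45$ ($p{\left(R,u \right)} = - 5 \left(1 + 2 \left(-5\right)\right) = - 5 \left(1 - 10\right) = \left(-5\right) \left(-9\right) = 45$)
$\sqrt{\left(-1\right) 409898 + p{\left(X{\left(25 \right)},697 \right)}} = \sqrt{\left(-1\right) 409898 + 45} = \sqrt{-409898 + 45} = \sqrt{-409853} = i \sqrt{409853}$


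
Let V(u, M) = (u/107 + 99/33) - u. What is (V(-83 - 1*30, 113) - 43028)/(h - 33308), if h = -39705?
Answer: 4591697/7812391 ≈ 0.58775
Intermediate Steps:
V(u, M) = 3 - 106*u/107 (V(u, M) = (u*(1/107) + 99*(1/33)) - u = (u/107 + 3) - u = (3 + u/107) - u = 3 - 106*u/107)
(V(-83 - 1*30, 113) - 43028)/(h - 33308) = ((3 - 106*(-83 - 1*30)/107) - 43028)/(-39705 - 33308) = ((3 - 106*(-83 - 30)/107) - 43028)/(-73013) = ((3 - 106/107*(-113)) - 43028)*(-1/73013) = ((3 + 11978/107) - 43028)*(-1/73013) = (12299/107 - 43028)*(-1/73013) = -4591697/107*(-1/73013) = 4591697/7812391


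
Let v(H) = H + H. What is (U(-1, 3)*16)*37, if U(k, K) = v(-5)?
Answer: -5920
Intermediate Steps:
v(H) = 2*H
U(k, K) = -10 (U(k, K) = 2*(-5) = -10)
(U(-1, 3)*16)*37 = -10*16*37 = -160*37 = -5920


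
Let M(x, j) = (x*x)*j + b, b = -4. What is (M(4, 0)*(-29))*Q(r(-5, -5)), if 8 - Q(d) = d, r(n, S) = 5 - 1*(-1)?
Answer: 232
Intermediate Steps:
r(n, S) = 6 (r(n, S) = 5 + 1 = 6)
M(x, j) = -4 + j*x² (M(x, j) = (x*x)*j - 4 = x²*j - 4 = j*x² - 4 = -4 + j*x²)
Q(d) = 8 - d
(M(4, 0)*(-29))*Q(r(-5, -5)) = ((-4 + 0*4²)*(-29))*(8 - 1*6) = ((-4 + 0*16)*(-29))*(8 - 6) = ((-4 + 0)*(-29))*2 = -4*(-29)*2 = 116*2 = 232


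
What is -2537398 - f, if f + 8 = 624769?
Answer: -3162159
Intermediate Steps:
f = 624761 (f = -8 + 624769 = 624761)
-2537398 - f = -2537398 - 1*624761 = -2537398 - 624761 = -3162159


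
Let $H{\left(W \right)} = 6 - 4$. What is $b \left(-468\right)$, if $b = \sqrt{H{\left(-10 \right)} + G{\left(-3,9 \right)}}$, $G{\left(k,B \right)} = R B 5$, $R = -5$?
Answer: $- 468 i \sqrt{223} \approx - 6988.7 i$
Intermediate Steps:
$H{\left(W \right)} = 2$
$G{\left(k,B \right)} = - 25 B$ ($G{\left(k,B \right)} = - 5 B 5 = - 25 B$)
$b = i \sqrt{223}$ ($b = \sqrt{2 - 225} = \sqrt{-223} = i \sqrt{223} \approx 14.933 i$)
$b \left(-468\right) = i \sqrt{223} \left(-468\right) = - 468 i \sqrt{223}$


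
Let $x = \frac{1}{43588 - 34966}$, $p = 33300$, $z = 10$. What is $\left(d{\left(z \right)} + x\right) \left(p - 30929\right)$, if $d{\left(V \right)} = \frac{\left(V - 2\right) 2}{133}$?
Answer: $\frac{327399535}{1146726} \approx 285.51$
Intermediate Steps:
$x = \frac{1}{8622} \approx 0.00011598$
$d{\left(V \right)} = - \frac{4}{133} + \frac{2 V}{133}$ ($d{\left(V \right)} = \left(-2 + V\right) 2 \cdot \frac{1}{133} = \left(-4 + 2 V\right) \frac{1}{133} = - \frac{4}{133} + \frac{2 V}{133}$)
$\left(d{\left(z \right)} + x\right) \left(p - 30929\right) = \left(\left(- \frac{4}{133} + \frac{2}{133} \cdot 10\right) + \frac{1}{8622}\right) \left(33300 - 30929\right) = \left(\left(- \frac{4}{133} + \frac{20}{133}\right) + \frac{1}{8622}\right) 2371 = \left(\frac{16}{133} + \frac{1}{8622}\right) 2371 = \frac{138085}{1146726} \cdot 2371 = \frac{327399535}{1146726}$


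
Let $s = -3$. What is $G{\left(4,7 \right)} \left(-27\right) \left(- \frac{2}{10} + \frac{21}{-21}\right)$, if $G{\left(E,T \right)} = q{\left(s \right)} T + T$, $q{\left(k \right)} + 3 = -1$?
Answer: $- \frac{3402}{5} \approx -680.4$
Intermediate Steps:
$q{\left(k \right)} = -4$ ($q{\left(k \right)} = -3 - 1 = -4$)
$G{\left(E,T \right)} = - 3 T$ ($G{\left(E,T \right)} = - 4 T + T = - 3 T$)
$G{\left(4,7 \right)} \left(-27\right) \left(- \frac{2}{10} + \frac{21}{-21}\right) = \left(-3\right) 7 \left(-27\right) \left(- \frac{2}{10} + \frac{21}{-21}\right) = \left(-21\right) \left(-27\right) \left(\left(-2\right) \frac{1}{10} + 21 \left(- \frac{1}{21}\right)\right) = 567 \left(- \frac{1}{5} - 1\right) = 567 \left(- \frac{6}{5}\right) = - \frac{3402}{5}$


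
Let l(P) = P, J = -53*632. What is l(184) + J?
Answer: -33312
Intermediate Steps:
J = -33496
l(184) + J = 184 - 33496 = -33312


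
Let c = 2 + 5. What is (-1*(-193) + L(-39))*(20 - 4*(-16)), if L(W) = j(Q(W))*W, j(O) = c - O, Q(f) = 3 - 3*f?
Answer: 386400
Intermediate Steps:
c = 7
j(O) = 7 - O
L(W) = W*(4 + 3*W) (L(W) = (7 - (3 - 3*W))*W = (7 + (-3 + 3*W))*W = (4 + 3*W)*W = W*(4 + 3*W))
(-1*(-193) + L(-39))*(20 - 4*(-16)) = (-1*(-193) - 39*(4 + 3*(-39)))*(20 - 4*(-16)) = (193 - 39*(4 - 117))*(20 + 64) = (193 - 39*(-113))*84 = (193 + 4407)*84 = 4600*84 = 386400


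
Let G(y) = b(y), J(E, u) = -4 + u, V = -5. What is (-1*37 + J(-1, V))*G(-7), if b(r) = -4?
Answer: 184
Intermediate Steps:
G(y) = -4
(-1*37 + J(-1, V))*G(-7) = (-1*37 + (-4 - 5))*(-4) = (-37 - 9)*(-4) = -46*(-4) = 184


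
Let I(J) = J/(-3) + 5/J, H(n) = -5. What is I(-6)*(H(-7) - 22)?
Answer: -63/2 ≈ -31.500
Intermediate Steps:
I(J) = 5/J - J/3 (I(J) = J*(-⅓) + 5/J = -J/3 + 5/J = 5/J - J/3)
I(-6)*(H(-7) - 22) = (5/(-6) - ⅓*(-6))*(-5 - 22) = (5*(-⅙) + 2)*(-27) = (-⅚ + 2)*(-27) = (7/6)*(-27) = -63/2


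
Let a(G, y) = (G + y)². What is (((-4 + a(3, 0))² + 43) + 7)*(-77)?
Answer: -5775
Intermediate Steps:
(((-4 + a(3, 0))² + 43) + 7)*(-77) = (((-4 + (3 + 0)²)² + 43) + 7)*(-77) = (((-4 + 3²)² + 43) + 7)*(-77) = (((-4 + 9)² + 43) + 7)*(-77) = ((5² + 43) + 7)*(-77) = ((25 + 43) + 7)*(-77) = (68 + 7)*(-77) = 75*(-77) = -5775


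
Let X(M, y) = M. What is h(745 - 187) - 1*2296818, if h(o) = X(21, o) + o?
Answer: -2296239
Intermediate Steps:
h(o) = 21 + o
h(745 - 187) - 1*2296818 = (21 + (745 - 187)) - 1*2296818 = (21 + 558) - 2296818 = 579 - 2296818 = -2296239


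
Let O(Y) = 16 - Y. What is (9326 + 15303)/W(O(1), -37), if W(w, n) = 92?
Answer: 24629/92 ≈ 267.71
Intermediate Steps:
(9326 + 15303)/W(O(1), -37) = (9326 + 15303)/92 = 24629*(1/92) = 24629/92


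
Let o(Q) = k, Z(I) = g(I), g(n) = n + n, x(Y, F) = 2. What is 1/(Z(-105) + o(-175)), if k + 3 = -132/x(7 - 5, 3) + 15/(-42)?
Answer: -14/3911 ≈ -0.0035796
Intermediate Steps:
g(n) = 2*n
k = -971/14 (k = -3 + (-132/2 + 15/(-42)) = -3 + (-132*½ + 15*(-1/42)) = -3 + (-66 - 5/14) = -3 - 929/14 = -971/14 ≈ -69.357)
Z(I) = 2*I
o(Q) = -971/14
1/(Z(-105) + o(-175)) = 1/(2*(-105) - 971/14) = 1/(-210 - 971/14) = 1/(-3911/14) = -14/3911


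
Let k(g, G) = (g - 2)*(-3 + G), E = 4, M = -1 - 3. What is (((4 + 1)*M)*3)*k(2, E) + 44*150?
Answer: 6600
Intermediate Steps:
M = -4
k(g, G) = (-3 + G)*(-2 + g) (k(g, G) = (-2 + g)*(-3 + G) = (-3 + G)*(-2 + g))
(((4 + 1)*M)*3)*k(2, E) + 44*150 = (((4 + 1)*(-4))*3)*(6 - 3*2 - 2*4 + 4*2) + 44*150 = ((5*(-4))*3)*(6 - 6 - 8 + 8) + 6600 = -20*3*0 + 6600 = -60*0 + 6600 = 0 + 6600 = 6600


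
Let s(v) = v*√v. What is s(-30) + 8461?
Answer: 8461 - 30*I*√30 ≈ 8461.0 - 164.32*I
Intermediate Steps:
s(v) = v^(3/2)
s(-30) + 8461 = (-30)^(3/2) + 8461 = -30*I*√30 + 8461 = 8461 - 30*I*√30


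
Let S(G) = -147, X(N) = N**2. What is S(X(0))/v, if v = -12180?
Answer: 7/580 ≈ 0.012069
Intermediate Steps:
S(X(0))/v = -147/(-12180) = -147*(-1/12180) = 7/580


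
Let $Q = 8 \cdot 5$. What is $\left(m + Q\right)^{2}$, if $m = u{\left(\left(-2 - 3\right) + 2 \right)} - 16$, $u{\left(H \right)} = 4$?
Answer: $784$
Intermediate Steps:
$m = -12$ ($m = 4 - 16 = -12$)
$Q = 40$
$\left(m + Q\right)^{2} = \left(-12 + 40\right)^{2} = 28^{2} = 784$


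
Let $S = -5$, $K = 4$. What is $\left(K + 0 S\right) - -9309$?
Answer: $9313$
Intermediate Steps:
$\left(K + 0 S\right) - -9309 = \left(4 + 0 \left(-5\right)\right) - -9309 = \left(4 + 0\right) + 9309 = 4 + 9309 = 9313$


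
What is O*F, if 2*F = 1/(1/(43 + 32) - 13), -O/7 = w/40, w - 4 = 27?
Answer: 3255/15584 ≈ 0.20887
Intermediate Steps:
w = 31 (w = 4 + 27 = 31)
O = -217/40 ≈ -5.4250
F = -75/1948 (F = 1/(2*(1/(43 + 32) - 13)) = 1/(2*(1/75 - 13)) = 1/(2*(-974/75)) = (1/2)*(-75/974) = -75/1948 ≈ -0.038501)
O*F = -217/40*(-75/1948) = 3255/15584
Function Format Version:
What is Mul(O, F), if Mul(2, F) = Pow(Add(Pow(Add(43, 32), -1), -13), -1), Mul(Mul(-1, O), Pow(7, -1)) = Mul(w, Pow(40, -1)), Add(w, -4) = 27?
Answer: Rational(3255, 15584) ≈ 0.20887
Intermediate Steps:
w = 31 (w = Add(4, 27) = 31)
O = Rational(-217, 40) (O = Mul(-7, Mul(31, Pow(40, -1))) = Mul(-7, Mul(31, Rational(1, 40))) = Mul(-7, Rational(31, 40)) = Rational(-217, 40) ≈ -5.4250)
F = Rational(-75, 1948) (F = Mul(Rational(1, 2), Pow(Add(Pow(Add(43, 32), -1), -13), -1)) = Mul(Rational(1, 2), Pow(Add(Pow(75, -1), -13), -1)) = Mul(Rational(1, 2), Pow(Add(Rational(1, 75), -13), -1)) = Mul(Rational(1, 2), Pow(Rational(-974, 75), -1)) = Mul(Rational(1, 2), Rational(-75, 974)) = Rational(-75, 1948) ≈ -0.038501)
Mul(O, F) = Mul(Rational(-217, 40), Rational(-75, 1948)) = Rational(3255, 15584)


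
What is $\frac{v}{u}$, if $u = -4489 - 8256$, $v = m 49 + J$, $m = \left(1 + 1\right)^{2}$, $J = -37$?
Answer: $- \frac{159}{12745} \approx -0.012475$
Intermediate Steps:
$m = 4$ ($m = 2^{2} = 4$)
$v = 159$ ($v = 4 \cdot 49 - 37 = 196 - 37 = 159$)
$u = -12745$
$\frac{v}{u} = \frac{159}{-12745} = 159 \left(- \frac{1}{12745}\right) = - \frac{159}{12745}$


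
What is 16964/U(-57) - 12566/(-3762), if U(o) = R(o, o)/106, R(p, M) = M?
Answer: -3122831/99 ≈ -31544.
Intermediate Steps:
U(o) = o/106
16964/U(-57) - 12566/(-3762) = 16964/(((1/106)*(-57))) - 12566/(-3762) = 16964/(-57/106) - 12566*(-1/3762) = 16964*(-106/57) + 6283/1881 = -1798184/57 + 6283/1881 = -3122831/99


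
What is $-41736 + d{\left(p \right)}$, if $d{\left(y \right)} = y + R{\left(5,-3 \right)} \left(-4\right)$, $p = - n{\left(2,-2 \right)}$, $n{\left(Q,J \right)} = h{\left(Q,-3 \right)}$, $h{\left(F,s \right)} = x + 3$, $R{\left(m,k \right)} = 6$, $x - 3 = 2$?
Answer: $-41768$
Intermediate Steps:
$x = 5$ ($x = 3 + 2 = 5$)
$h{\left(F,s \right)} = 8$ ($h{\left(F,s \right)} = 5 + 3 = 8$)
$n{\left(Q,J \right)} = 8$
$p = -8$ ($p = \left(-1\right) 8 = -8$)
$d{\left(y \right)} = -24 + y$ ($d{\left(y \right)} = y + 6 \left(-4\right) = y - 24 = -24 + y$)
$-41736 + d{\left(p \right)} = -41736 - 32 = -41768$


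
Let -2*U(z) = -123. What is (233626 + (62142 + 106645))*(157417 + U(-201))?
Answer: 126742791241/2 ≈ 6.3371e+10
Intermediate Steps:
U(z) = 123/2 (U(z) = -½*(-123) = 123/2)
(233626 + (62142 + 106645))*(157417 + U(-201)) = (233626 + (62142 + 106645))*(157417 + 123/2) = (233626 + 168787)*(314957/2) = 402413*(314957/2) = 126742791241/2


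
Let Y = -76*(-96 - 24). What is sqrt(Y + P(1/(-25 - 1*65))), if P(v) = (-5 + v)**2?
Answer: sqrt(74075401)/90 ≈ 95.630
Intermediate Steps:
Y = 9120 (Y = -76*(-120) = 9120)
sqrt(Y + P(1/(-25 - 1*65))) = sqrt(9120 + (-5 + 1/(-25 - 1*65))**2) = sqrt(9120 + (-5 + 1/(-25 - 65))**2) = sqrt(9120 + (-5 + 1/(-90))**2) = sqrt(9120 + (-5 - 1/90)**2) = sqrt(9120 + (-451/90)**2) = sqrt(9120 + 203401/8100) = sqrt(74075401/8100) = sqrt(74075401)/90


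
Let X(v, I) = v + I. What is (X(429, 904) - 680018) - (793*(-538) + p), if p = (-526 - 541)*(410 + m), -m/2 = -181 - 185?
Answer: 966463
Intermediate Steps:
X(v, I) = I + v
m = 732 (m = -2*(-181 - 185) = -2*(-366) = 732)
p = -1218514 (p = (-526 - 541)*(410 + 732) = -1067*1142 = -1218514)
(X(429, 904) - 680018) - (793*(-538) + p) = ((904 + 429) - 680018) - (793*(-538) - 1218514) = (1333 - 680018) - (-426634 - 1218514) = -678685 - 1*(-1645148) = -678685 + 1645148 = 966463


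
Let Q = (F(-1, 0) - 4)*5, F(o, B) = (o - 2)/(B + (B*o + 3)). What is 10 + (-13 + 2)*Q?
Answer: 285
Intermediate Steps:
F(o, B) = (-2 + o)/(3 + B + B*o) (F(o, B) = (-2 + o)/(B + (3 + B*o)) = (-2 + o)/(3 + B + B*o))
Q = -25 (Q = ((-2 - 1)/(3 + 0 + 0*(-1)) - 4)*5 = (-3/(3 + 0 + 0) - 4)*5 = (-3/3 - 4)*5 = ((1/3)*(-3) - 4)*5 = (-1 - 4)*5 = -5*5 = -25)
10 + (-13 + 2)*Q = 10 + (-13 + 2)*(-25) = 10 - 11*(-25) = 10 + 275 = 285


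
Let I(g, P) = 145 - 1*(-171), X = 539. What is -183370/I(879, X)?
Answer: -91685/158 ≈ -580.29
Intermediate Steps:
I(g, P) = 316 (I(g, P) = 145 + 171 = 316)
-183370/I(879, X) = -183370/316 = -183370*1/316 = -91685/158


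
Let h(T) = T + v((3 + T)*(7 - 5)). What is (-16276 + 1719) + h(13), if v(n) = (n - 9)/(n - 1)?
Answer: -450841/31 ≈ -14543.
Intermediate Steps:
v(n) = (-9 + n)/(-1 + n)
h(T) = T + (-3 + 2*T)/(5 + 2*T) (h(T) = T + (-9 + (3 + T)*(7 - 5))/(-1 + (3 + T)*(7 - 5)) = T + (-9 + (3 + T)*2)/(-1 + (3 + T)*2) = T + (-9 + (6 + 2*T))/(-1 + (6 + 2*T)) = T + (-3 + 2*T)/(5 + 2*T))
(-16276 + 1719) + h(13) = (-16276 + 1719) + (-3 + 2*13**2 + 7*13)/(5 + 2*13) = -14557 + (-3 + 2*169 + 91)/(5 + 26) = -14557 + (-3 + 338 + 91)/31 = -14557 + (1/31)*426 = -14557 + 426/31 = -450841/31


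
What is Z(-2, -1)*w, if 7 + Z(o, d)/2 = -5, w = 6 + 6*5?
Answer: -864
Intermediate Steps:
w = 36 (w = 6 + 30 = 36)
Z(o, d) = -24 (Z(o, d) = -14 + 2*(-5) = -14 - 10 = -24)
Z(-2, -1)*w = -24*36 = -864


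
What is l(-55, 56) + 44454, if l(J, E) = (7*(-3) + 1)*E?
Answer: 43334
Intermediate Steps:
l(J, E) = -20*E (l(J, E) = (-21 + 1)*E = -20*E)
l(-55, 56) + 44454 = -20*56 + 44454 = -1120 + 44454 = 43334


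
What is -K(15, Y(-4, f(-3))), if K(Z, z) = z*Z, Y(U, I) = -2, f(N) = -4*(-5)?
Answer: 30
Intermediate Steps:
f(N) = 20
K(Z, z) = Z*z
-K(15, Y(-4, f(-3))) = -15*(-2) = -1*(-30) = 30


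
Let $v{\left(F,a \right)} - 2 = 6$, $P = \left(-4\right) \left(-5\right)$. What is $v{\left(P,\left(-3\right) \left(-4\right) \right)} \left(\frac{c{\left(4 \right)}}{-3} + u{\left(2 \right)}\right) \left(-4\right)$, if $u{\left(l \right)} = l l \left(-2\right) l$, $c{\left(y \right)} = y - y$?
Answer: $512$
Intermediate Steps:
$c{\left(y \right)} = 0$
$P = 20$
$v{\left(F,a \right)} = 8$ ($v{\left(F,a \right)} = 2 + 6 = 8$)
$u{\left(l \right)} = - 2 l^{3}$ ($u{\left(l \right)} = l^{2} \left(-2\right) l = - 2 l^{2} l = - 2 l^{3}$)
$v{\left(P,\left(-3\right) \left(-4\right) \right)} \left(\frac{c{\left(4 \right)}}{-3} + u{\left(2 \right)}\right) \left(-4\right) = 8 \left(\frac{0}{-3} - 2 \cdot 2^{3}\right) \left(-4\right) = 8 \left(0 \left(- \frac{1}{3}\right) - 16\right) \left(-4\right) = 8 \left(0 - 16\right) \left(-4\right) = 8 \left(\left(-16\right) \left(-4\right)\right) = 8 \cdot 64 = 512$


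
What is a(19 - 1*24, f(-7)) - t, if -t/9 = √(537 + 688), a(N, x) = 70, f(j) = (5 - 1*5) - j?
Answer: 385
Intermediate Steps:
f(j) = -j (f(j) = (5 - 5) - j = 0 - j = -j)
t = -315 (t = -9*√(537 + 688) = -9*√1225 = -9*35 = -315)
a(19 - 1*24, f(-7)) - t = 70 - 1*(-315) = 70 + 315 = 385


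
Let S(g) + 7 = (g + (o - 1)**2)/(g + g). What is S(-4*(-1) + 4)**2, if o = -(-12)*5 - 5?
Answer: 494209/16 ≈ 30888.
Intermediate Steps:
o = 55 (o = -3*(-20) - 5 = 60 - 5 = 55)
S(g) = -7 + (2916 + g)/(2*g) (S(g) = -7 + (g + (55 - 1)**2)/(g + g) = -7 + (g + 54**2)/((2*g)) = -7 + (g + 2916)*(1/(2*g)) = -7 + (2916 + g)*(1/(2*g)) = -7 + (2916 + g)/(2*g))
S(-4*(-1) + 4)**2 = (-13/2 + 1458/(-4*(-1) + 4))**2 = (-13/2 + 1458/(4 + 4))**2 = (-13/2 + 1458/8)**2 = (-13/2 + 1458*(1/8))**2 = (-13/2 + 729/4)**2 = (703/4)**2 = 494209/16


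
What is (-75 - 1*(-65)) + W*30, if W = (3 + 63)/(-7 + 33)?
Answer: 860/13 ≈ 66.154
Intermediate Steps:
W = 33/13 (W = 66/26 = 66*(1/26) = 33/13 ≈ 2.5385)
(-75 - 1*(-65)) + W*30 = (-75 - 1*(-65)) + (33/13)*30 = (-75 + 65) + 990/13 = -10 + 990/13 = 860/13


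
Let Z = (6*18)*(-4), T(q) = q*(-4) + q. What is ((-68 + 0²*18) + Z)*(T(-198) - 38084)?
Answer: 18745000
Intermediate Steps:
T(q) = -3*q (T(q) = -4*q + q = -3*q)
Z = -432 (Z = 108*(-4) = -432)
((-68 + 0²*18) + Z)*(T(-198) - 38084) = ((-68 + 0²*18) - 432)*(-3*(-198) - 38084) = ((-68 + 0*18) - 432)*(594 - 38084) = ((-68 + 0) - 432)*(-37490) = (-68 - 432)*(-37490) = -500*(-37490) = 18745000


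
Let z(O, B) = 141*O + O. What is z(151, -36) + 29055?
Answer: 50497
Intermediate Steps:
z(O, B) = 142*O
z(151, -36) + 29055 = 142*151 + 29055 = 21442 + 29055 = 50497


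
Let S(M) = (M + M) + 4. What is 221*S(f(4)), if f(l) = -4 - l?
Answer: -2652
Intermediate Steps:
S(M) = 4 + 2*M (S(M) = 2*M + 4 = 4 + 2*M)
221*S(f(4)) = 221*(4 + 2*(-4 - 1*4)) = 221*(4 + 2*(-4 - 4)) = 221*(4 + 2*(-8)) = 221*(4 - 16) = 221*(-12) = -2652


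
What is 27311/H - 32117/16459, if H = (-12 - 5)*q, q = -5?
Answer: 446781804/1399015 ≈ 319.35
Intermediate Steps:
H = 85 (H = (-12 - 5)*(-5) = -17*(-5) = 85)
27311/H - 32117/16459 = 27311/85 - 32117/16459 = 446781804/1399015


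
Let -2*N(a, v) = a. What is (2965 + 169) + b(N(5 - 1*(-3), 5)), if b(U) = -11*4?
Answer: 3090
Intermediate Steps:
N(a, v) = -a/2
b(U) = -44
(2965 + 169) + b(N(5 - 1*(-3), 5)) = (2965 + 169) - 44 = 3134 - 44 = 3090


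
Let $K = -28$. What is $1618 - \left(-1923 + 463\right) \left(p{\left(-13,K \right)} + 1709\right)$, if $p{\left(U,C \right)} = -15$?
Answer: $2474858$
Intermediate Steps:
$1618 - \left(-1923 + 463\right) \left(p{\left(-13,K \right)} + 1709\right) = 1618 - \left(-1923 + 463\right) \left(-15 + 1709\right) = 1618 - \left(-1460\right) 1694 = 1618 - -2473240 = 1618 + 2473240 = 2474858$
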